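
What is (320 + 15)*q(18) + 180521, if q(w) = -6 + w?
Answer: 184541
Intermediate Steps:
(320 + 15)*q(18) + 180521 = (320 + 15)*(-6 + 18) + 180521 = 335*12 + 180521 = 4020 + 180521 = 184541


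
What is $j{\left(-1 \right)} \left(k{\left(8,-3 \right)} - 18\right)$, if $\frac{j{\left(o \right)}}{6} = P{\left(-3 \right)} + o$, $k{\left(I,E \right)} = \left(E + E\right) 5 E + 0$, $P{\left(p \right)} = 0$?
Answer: $-432$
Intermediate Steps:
$k{\left(I,E \right)} = 10 E^{2}$ ($k{\left(I,E \right)} = 2 E 5 E + 0 = 10 E E + 0 = 10 E^{2} + 0 = 10 E^{2}$)
$j{\left(o \right)} = 6 o$ ($j{\left(o \right)} = 6 \left(0 + o\right) = 6 o$)
$j{\left(-1 \right)} \left(k{\left(8,-3 \right)} - 18\right) = 6 \left(-1\right) \left(10 \left(-3\right)^{2} - 18\right) = - 6 \left(10 \cdot 9 - 18\right) = - 6 \left(90 - 18\right) = \left(-6\right) 72 = -432$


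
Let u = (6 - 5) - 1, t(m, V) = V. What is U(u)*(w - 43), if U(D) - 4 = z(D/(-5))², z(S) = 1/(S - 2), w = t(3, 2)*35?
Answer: 459/4 ≈ 114.75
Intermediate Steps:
w = 70 (w = 2*35 = 70)
z(S) = 1/(-2 + S)
u = 0 (u = 1 - 1 = 0)
U(D) = 4 + (-2 - D/5)⁻² (U(D) = 4 + (1/(-2 + D/(-5)))² = 4 + (1/(-2 + D*(-⅕)))² = 4 + (1/(-2 - D/5))² = 4 + (-2 - D/5)⁻²)
U(u)*(w - 43) = (4 + 25/(10 + 0)²)*(70 - 43) = (4 + 25/10²)*27 = (4 + 25*(1/100))*27 = (4 + ¼)*27 = (17/4)*27 = 459/4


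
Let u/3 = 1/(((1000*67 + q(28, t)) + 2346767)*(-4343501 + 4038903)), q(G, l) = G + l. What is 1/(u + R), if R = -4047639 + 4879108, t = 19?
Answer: 735242916772/611331692765498065 ≈ 1.2027e-6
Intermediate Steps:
R = 831469
u = -3/735242916772 (u = 3/((((1000*67 + (28 + 19)) + 2346767)*(-4343501 + 4038903))) = 3/((((67000 + 47) + 2346767)*(-304598))) = 3/(((67047 + 2346767)*(-304598))) = 3/((2413814*(-304598))) = 3/(-735242916772) = 3*(-1/735242916772) = -3/735242916772 ≈ -4.0803e-12)
1/(u + R) = 1/(-3/735242916772 + 831469) = 1/(611331692765498065/735242916772) = 735242916772/611331692765498065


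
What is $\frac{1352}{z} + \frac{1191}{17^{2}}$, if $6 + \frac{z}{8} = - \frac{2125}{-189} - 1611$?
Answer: $\frac{352223259}{87708032} \approx 4.0159$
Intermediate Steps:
$z = - \frac{2427904}{189}$ ($z = -48 + 8 \left(- \frac{2125}{-189} - 1611\right) = -48 + 8 \left(\left(-2125\right) \left(- \frac{1}{189}\right) - 1611\right) = -48 + 8 \left(\frac{2125}{189} - 1611\right) = -48 + 8 \left(- \frac{302354}{189}\right) = -48 - \frac{2418832}{189} = - \frac{2427904}{189} \approx -12846.0$)
$\frac{1352}{z} + \frac{1191}{17^{2}} = \frac{1352}{- \frac{2427904}{189}} + \frac{1191}{17^{2}} = 1352 \left(- \frac{189}{2427904}\right) + \frac{1191}{289} = - \frac{31941}{303488} + 1191 \cdot \frac{1}{289} = - \frac{31941}{303488} + \frac{1191}{289} = \frac{352223259}{87708032}$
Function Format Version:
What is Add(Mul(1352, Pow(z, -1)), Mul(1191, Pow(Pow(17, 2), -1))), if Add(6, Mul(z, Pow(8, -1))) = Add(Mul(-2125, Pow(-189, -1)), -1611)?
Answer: Rational(352223259, 87708032) ≈ 4.0159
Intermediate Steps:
z = Rational(-2427904, 189) (z = Add(-48, Mul(8, Add(Mul(-2125, Pow(-189, -1)), -1611))) = Add(-48, Mul(8, Add(Mul(-2125, Rational(-1, 189)), -1611))) = Add(-48, Mul(8, Add(Rational(2125, 189), -1611))) = Add(-48, Mul(8, Rational(-302354, 189))) = Add(-48, Rational(-2418832, 189)) = Rational(-2427904, 189) ≈ -12846.)
Add(Mul(1352, Pow(z, -1)), Mul(1191, Pow(Pow(17, 2), -1))) = Add(Mul(1352, Pow(Rational(-2427904, 189), -1)), Mul(1191, Pow(Pow(17, 2), -1))) = Add(Mul(1352, Rational(-189, 2427904)), Mul(1191, Pow(289, -1))) = Add(Rational(-31941, 303488), Mul(1191, Rational(1, 289))) = Add(Rational(-31941, 303488), Rational(1191, 289)) = Rational(352223259, 87708032)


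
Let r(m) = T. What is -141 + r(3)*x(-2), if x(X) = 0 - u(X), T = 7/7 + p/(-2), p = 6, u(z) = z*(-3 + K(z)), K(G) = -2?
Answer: -121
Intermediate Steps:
u(z) = -5*z (u(z) = z*(-3 - 2) = z*(-5) = -5*z)
T = -2 (T = 7/7 + 6/(-2) = 7*(⅐) + 6*(-½) = 1 - 3 = -2)
r(m) = -2
x(X) = 5*X (x(X) = 0 - (-5)*X = 0 + 5*X = 5*X)
-141 + r(3)*x(-2) = -141 - 10*(-2) = -141 - 2*(-10) = -141 + 20 = -121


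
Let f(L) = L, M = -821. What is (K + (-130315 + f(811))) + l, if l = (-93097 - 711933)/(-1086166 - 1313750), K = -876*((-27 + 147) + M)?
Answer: 581466450491/1199958 ≈ 4.8457e+5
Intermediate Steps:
K = 614076 (K = -876*((-27 + 147) - 821) = -876*(120 - 821) = -876*(-701) = 614076)
l = 402515/1199958 (l = -805030/(-2399916) = -805030*(-1/2399916) = 402515/1199958 ≈ 0.33544)
(K + (-130315 + f(811))) + l = (614076 + (-130315 + 811)) + 402515/1199958 = (614076 - 129504) + 402515/1199958 = 484572 + 402515/1199958 = 581466450491/1199958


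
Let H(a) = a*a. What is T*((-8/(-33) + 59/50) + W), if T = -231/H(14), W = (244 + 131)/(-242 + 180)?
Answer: 118309/21700 ≈ 5.4520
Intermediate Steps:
W = -375/62 (W = 375/(-62) = 375*(-1/62) = -375/62 ≈ -6.0484)
H(a) = a**2
T = -33/28 (T = -231/(14**2) = -231/196 = -231*1/196 = -33/28 ≈ -1.1786)
T*((-8/(-33) + 59/50) + W) = -33*((-8/(-33) + 59/50) - 375/62)/28 = -33*((-8*(-1/33) + 59*(1/50)) - 375/62)/28 = -33*((8/33 + 59/50) - 375/62)/28 = -33*(2347/1650 - 375/62)/28 = -33/28*(-118309/25575) = 118309/21700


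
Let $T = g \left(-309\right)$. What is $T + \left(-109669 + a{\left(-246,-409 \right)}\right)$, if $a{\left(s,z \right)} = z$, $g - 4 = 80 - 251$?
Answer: $-58475$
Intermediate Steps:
$g = -167$ ($g = 4 + \left(80 - 251\right) = 4 - 171 = -167$)
$T = 51603$ ($T = \left(-167\right) \left(-309\right) = 51603$)
$T + \left(-109669 + a{\left(-246,-409 \right)}\right) = 51603 - 110078 = -58475$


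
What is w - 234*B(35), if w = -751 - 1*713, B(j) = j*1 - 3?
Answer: -8952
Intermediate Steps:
B(j) = -3 + j (B(j) = j - 3 = -3 + j)
w = -1464 (w = -751 - 713 = -1464)
w - 234*B(35) = -1464 - 234*(-3 + 35) = -1464 - 234*32 = -1464 - 7488 = -8952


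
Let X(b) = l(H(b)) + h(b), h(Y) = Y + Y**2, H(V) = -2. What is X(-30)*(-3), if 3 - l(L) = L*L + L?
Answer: -2613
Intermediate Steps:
l(L) = 3 - L - L**2 (l(L) = 3 - (L*L + L) = 3 - (L**2 + L) = 3 - (L + L**2) = 3 + (-L - L**2) = 3 - L - L**2)
X(b) = 1 + b*(1 + b) (X(b) = (3 - 1*(-2) - 1*(-2)**2) + b*(1 + b) = (3 + 2 - 1*4) + b*(1 + b) = (3 + 2 - 4) + b*(1 + b) = 1 + b*(1 + b))
X(-30)*(-3) = (1 - 30*(1 - 30))*(-3) = (1 - 30*(-29))*(-3) = (1 + 870)*(-3) = 871*(-3) = -2613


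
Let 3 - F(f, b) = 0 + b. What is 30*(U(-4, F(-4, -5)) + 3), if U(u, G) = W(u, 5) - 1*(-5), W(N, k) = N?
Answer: 120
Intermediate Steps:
F(f, b) = 3 - b (F(f, b) = 3 - (0 + b) = 3 - b)
U(u, G) = 5 + u (U(u, G) = u - 1*(-5) = u + 5 = 5 + u)
30*(U(-4, F(-4, -5)) + 3) = 30*((5 - 4) + 3) = 30*(1 + 3) = 30*4 = 120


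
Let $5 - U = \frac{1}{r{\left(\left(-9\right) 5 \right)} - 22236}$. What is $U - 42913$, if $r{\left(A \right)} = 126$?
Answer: $- \frac{948695879}{22110} \approx -42908.0$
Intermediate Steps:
$U = \frac{110551}{22110}$ ($U = 5 - \frac{1}{126 - 22236} = 5 - \frac{1}{-22110} = 5 - - \frac{1}{22110} = 5 + \frac{1}{22110} = \frac{110551}{22110} \approx 5.0$)
$U - 42913 = \frac{110551}{22110} - 42913 = - \frac{948695879}{22110}$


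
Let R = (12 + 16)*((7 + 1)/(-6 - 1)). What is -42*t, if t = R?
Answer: 1344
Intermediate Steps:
R = -32 (R = 28*(8/(-7)) = 28*(8*(-⅐)) = 28*(-8/7) = -32)
t = -32
-42*t = -42*(-32) = 1344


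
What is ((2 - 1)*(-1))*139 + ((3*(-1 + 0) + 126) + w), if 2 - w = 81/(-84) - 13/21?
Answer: -149/12 ≈ -12.417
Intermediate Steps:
w = 43/12 (w = 2 - (81/(-84) - 13/21) = 2 - (81*(-1/84) - 13*1/21) = 2 - (-27/28 - 13/21) = 2 - 1*(-19/12) = 2 + 19/12 = 43/12 ≈ 3.5833)
((2 - 1)*(-1))*139 + ((3*(-1 + 0) + 126) + w) = ((2 - 1)*(-1))*139 + ((3*(-1 + 0) + 126) + 43/12) = (1*(-1))*139 + ((3*(-1) + 126) + 43/12) = -1*139 + ((-3 + 126) + 43/12) = -139 + (123 + 43/12) = -139 + 1519/12 = -149/12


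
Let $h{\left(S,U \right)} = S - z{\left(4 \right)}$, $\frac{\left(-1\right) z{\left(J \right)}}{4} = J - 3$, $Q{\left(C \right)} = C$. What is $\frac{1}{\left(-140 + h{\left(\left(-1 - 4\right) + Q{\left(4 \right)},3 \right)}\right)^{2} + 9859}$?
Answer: $\frac{1}{28628} \approx 3.4931 \cdot 10^{-5}$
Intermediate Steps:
$z{\left(J \right)} = 12 - 4 J$ ($z{\left(J \right)} = - 4 \left(J - 3\right) = - 4 \left(-3 + J\right) = 12 - 4 J$)
$h{\left(S,U \right)} = 4 + S$ ($h{\left(S,U \right)} = S - \left(12 - 16\right) = S - -4 = S + 4 = 4 + S$)
$\frac{1}{\left(-140 + h{\left(\left(-1 - 4\right) + Q{\left(4 \right)},3 \right)}\right)^{2} + 9859} = \frac{1}{\left(-140 + \left(4 + \left(\left(-1 - 4\right) + 4\right)\right)\right)^{2} + 9859} = \frac{1}{\left(-140 + \left(4 + \left(-5 + 4\right)\right)\right)^{2} + 9859} = \frac{1}{\left(-140 + \left(4 - 1\right)\right)^{2} + 9859} = \frac{1}{\left(-140 + 3\right)^{2} + 9859} = \frac{1}{\left(-137\right)^{2} + 9859} = \frac{1}{18769 + 9859} = \frac{1}{28628}$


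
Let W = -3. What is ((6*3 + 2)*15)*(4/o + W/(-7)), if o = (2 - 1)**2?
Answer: 9300/7 ≈ 1328.6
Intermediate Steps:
o = 1 (o = 1**2 = 1)
((6*3 + 2)*15)*(4/o + W/(-7)) = ((6*3 + 2)*15)*(4/1 - 3/(-7)) = ((18 + 2)*15)*(4*1 - 3*(-1/7)) = (20*15)*(4 + 3/7) = 300*(31/7) = 9300/7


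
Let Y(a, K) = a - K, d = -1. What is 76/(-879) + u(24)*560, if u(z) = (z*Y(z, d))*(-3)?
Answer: -886032076/879 ≈ -1.0080e+6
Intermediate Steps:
u(z) = -3*z*(1 + z) (u(z) = (z*(z - 1*(-1)))*(-3) = (z*(z + 1))*(-3) = (z*(1 + z))*(-3) = -3*z*(1 + z))
76/(-879) + u(24)*560 = 76/(-879) - 3*24*(1 + 24)*560 = 76*(-1/879) - 3*24*25*560 = -76/879 - 1800*560 = -76/879 - 1008000 = -886032076/879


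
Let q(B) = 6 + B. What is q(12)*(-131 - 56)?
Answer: -3366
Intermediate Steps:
q(12)*(-131 - 56) = (6 + 12)*(-131 - 56) = 18*(-187) = -3366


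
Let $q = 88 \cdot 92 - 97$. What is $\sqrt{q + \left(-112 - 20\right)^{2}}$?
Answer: $\sqrt{25423} \approx 159.45$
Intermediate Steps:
$q = 7999$ ($q = 8096 - 97 = 7999$)
$\sqrt{q + \left(-112 - 20\right)^{2}} = \sqrt{7999 + \left(-112 - 20\right)^{2}} = \sqrt{7999 + \left(-132\right)^{2}} = \sqrt{7999 + 17424} = \sqrt{25423}$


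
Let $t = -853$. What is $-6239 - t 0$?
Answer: $-6239$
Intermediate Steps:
$-6239 - t 0 = -6239 - \left(-853\right) 0 = -6239 - 0 = -6239 + 0 = -6239$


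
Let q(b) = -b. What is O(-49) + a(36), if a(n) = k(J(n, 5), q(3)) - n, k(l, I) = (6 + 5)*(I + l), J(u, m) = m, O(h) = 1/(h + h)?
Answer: -1373/98 ≈ -14.010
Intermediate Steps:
O(h) = 1/(2*h)
k(l, I) = 11*I + 11*l (k(l, I) = 11*(I + l) = 11*I + 11*l)
a(n) = 22 - n (a(n) = (11*(-1*3) + 11*5) - n = (11*(-3) + 55) - n = (-33 + 55) - n = 22 - n)
O(-49) + a(36) = (1/2)/(-49) + (22 - 1*36) = (1/2)*(-1/49) + (22 - 36) = -1/98 - 14 = -1373/98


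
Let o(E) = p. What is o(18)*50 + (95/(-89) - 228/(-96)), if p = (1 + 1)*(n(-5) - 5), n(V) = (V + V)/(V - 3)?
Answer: -266069/712 ≈ -373.69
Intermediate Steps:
n(V) = 2*V/(-3 + V) (n(V) = (2*V)/(-3 + V) = 2*V/(-3 + V))
p = -15/2 (p = (1 + 1)*(2*(-5)/(-3 - 5) - 5) = 2*(2*(-5)/(-8) - 5) = 2*(2*(-5)*(-1/8) - 5) = 2*(5/4 - 5) = 2*(-15/4) = -15/2 ≈ -7.5000)
o(E) = -15/2
o(18)*50 + (95/(-89) - 228/(-96)) = -15/2*50 + (95/(-89) - 228/(-96)) = -375 + (95*(-1/89) - 228*(-1/96)) = -375 + (-95/89 + 19/8) = -375 + 931/712 = -266069/712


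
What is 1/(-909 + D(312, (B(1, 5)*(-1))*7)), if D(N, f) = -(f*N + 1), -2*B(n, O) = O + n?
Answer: -1/7462 ≈ -0.00013401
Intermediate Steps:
B(n, O) = -O/2 - n/2 (B(n, O) = -(O + n)/2 = -O/2 - n/2)
D(N, f) = -1 - N*f (D(N, f) = -(N*f + 1) = -(1 + N*f) = -1 - N*f)
1/(-909 + D(312, (B(1, 5)*(-1))*7)) = 1/(-909 + (-1 - 1*312*((-½*5 - ½*1)*(-1))*7)) = 1/(-909 + (-1 - 1*312*((-5/2 - ½)*(-1))*7)) = 1/(-909 + (-1 - 1*312*-3*(-1)*7)) = 1/(-909 + (-1 - 1*312*3*7)) = 1/(-909 + (-1 - 1*312*21)) = 1/(-909 + (-1 - 6552)) = 1/(-909 - 6553) = 1/(-7462) = -1/7462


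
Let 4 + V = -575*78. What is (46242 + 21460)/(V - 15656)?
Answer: -33851/30255 ≈ -1.1189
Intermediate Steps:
V = -44854 (V = -4 - 575*78 = -4 - 44850 = -44854)
(46242 + 21460)/(V - 15656) = (46242 + 21460)/(-44854 - 15656) = 67702/(-60510) = 67702*(-1/60510) = -33851/30255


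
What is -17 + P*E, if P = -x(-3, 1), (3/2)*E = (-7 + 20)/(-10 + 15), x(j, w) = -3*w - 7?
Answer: 1/3 ≈ 0.33333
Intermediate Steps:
x(j, w) = -7 - 3*w
E = 26/15 (E = 2*((-7 + 20)/(-10 + 15))/3 = 2*(13/5)/3 = 2*(13*(1/5))/3 = (2/3)*(13/5) = 26/15 ≈ 1.7333)
P = 10 (P = -(-7 - 3*1) = -(-7 - 3) = -1*(-10) = 10)
-17 + P*E = -17 + 10*(26/15) = -17 + 52/3 = 1/3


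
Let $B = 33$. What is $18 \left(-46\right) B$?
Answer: $-27324$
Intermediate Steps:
$18 \left(-46\right) B = 18 \left(-46\right) 33 = \left(-828\right) 33 = -27324$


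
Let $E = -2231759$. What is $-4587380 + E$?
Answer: $-6819139$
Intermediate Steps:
$-4587380 + E = -4587380 - 2231759 = -6819139$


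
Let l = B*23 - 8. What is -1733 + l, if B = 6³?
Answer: 3227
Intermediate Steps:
B = 216
l = 4960 (l = 216*23 - 8 = 4968 - 8 = 4960)
-1733 + l = -1733 + 4960 = 3227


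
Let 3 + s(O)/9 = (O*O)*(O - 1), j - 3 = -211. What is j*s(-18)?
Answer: 11529648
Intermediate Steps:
j = -208 (j = 3 - 211 = -208)
s(O) = -27 + 9*O²*(-1 + O) (s(O) = -27 + 9*((O*O)*(O - 1)) = -27 + 9*(O²*(-1 + O)) = -27 + 9*O²*(-1 + O))
j*s(-18) = -208*(-27 - 9*(-18)² + 9*(-18)³) = -208*(-27 - 9*324 + 9*(-5832)) = -208*(-27 - 2916 - 52488) = -208*(-55431) = 11529648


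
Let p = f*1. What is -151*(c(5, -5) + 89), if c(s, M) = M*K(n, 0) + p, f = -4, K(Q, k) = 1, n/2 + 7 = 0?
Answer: -12080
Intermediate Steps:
n = -14 (n = -14 + 2*0 = -14 + 0 = -14)
p = -4 (p = -4*1 = -4)
c(s, M) = -4 + M (c(s, M) = M*1 - 4 = M - 4 = -4 + M)
-151*(c(5, -5) + 89) = -151*((-4 - 5) + 89) = -151*(-9 + 89) = -151*80 = -12080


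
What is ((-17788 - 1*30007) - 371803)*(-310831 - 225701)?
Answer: 225127754136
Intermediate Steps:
((-17788 - 1*30007) - 371803)*(-310831 - 225701) = ((-17788 - 30007) - 371803)*(-536532) = (-47795 - 371803)*(-536532) = -419598*(-536532) = 225127754136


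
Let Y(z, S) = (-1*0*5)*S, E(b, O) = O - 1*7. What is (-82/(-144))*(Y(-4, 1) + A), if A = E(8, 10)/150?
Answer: 41/3600 ≈ 0.011389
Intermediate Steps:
E(b, O) = -7 + O (E(b, O) = O - 7 = -7 + O)
Y(z, S) = 0 (Y(z, S) = (0*5)*S = 0*S = 0)
A = 1/50 (A = (-7 + 10)/150 = 3*(1/150) = 1/50 ≈ 0.020000)
(-82/(-144))*(Y(-4, 1) + A) = (-82/(-144))*(0 + 1/50) = -82*(-1/144)*(1/50) = (41/72)*(1/50) = 41/3600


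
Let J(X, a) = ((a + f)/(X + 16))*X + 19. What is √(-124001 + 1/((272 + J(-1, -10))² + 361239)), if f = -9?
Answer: I*√1252397009703862791386/100498231 ≈ 352.14*I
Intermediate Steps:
J(X, a) = 19 + X*(-9 + a)/(16 + X) (J(X, a) = ((a - 9)/(X + 16))*X + 19 = ((-9 + a)/(16 + X))*X + 19 = X*(-9 + a)/(16 + X) + 19 = 19 + X*(-9 + a)/(16 + X))
√(-124001 + 1/((272 + J(-1, -10))² + 361239)) = √(-124001 + 1/((272 + (304 + 10*(-1) - 1*(-10))/(16 - 1))² + 361239)) = √(-124001 + 1/((272 + (304 - 10 + 10)/15)² + 361239)) = √(-124001 + 1/((272 + (1/15)*304)² + 361239)) = √(-124001 + 1/((272 + 304/15)² + 361239)) = √(-124001 + 1/((4384/15)² + 361239)) = √(-124001 + 1/(19219456/225 + 361239)) = √(-124001 + 1/(100498231/225)) = √(-124001 + 225/100498231) = √(-12461881142006/100498231) = I*√1252397009703862791386/100498231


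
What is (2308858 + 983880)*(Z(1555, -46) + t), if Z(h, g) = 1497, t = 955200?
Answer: 3150152566386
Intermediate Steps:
(2308858 + 983880)*(Z(1555, -46) + t) = (2308858 + 983880)*(1497 + 955200) = 3292738*956697 = 3150152566386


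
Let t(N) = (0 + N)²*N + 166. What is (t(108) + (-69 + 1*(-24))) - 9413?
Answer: 1250372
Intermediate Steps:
t(N) = 166 + N³ (t(N) = N²*N + 166 = N³ + 166 = 166 + N³)
(t(108) + (-69 + 1*(-24))) - 9413 = ((166 + 108³) + (-69 + 1*(-24))) - 9413 = ((166 + 1259712) + (-69 - 24)) - 9413 = (1259878 - 93) - 9413 = 1259785 - 9413 = 1250372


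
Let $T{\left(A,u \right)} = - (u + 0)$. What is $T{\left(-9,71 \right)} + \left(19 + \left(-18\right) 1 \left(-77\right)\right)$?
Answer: $1334$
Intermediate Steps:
$T{\left(A,u \right)} = - u$
$T{\left(-9,71 \right)} + \left(19 + \left(-18\right) 1 \left(-77\right)\right) = \left(-1\right) 71 + \left(19 + \left(-18\right) 1 \left(-77\right)\right) = -71 + \left(19 - -1386\right) = -71 + \left(19 + 1386\right) = -71 + 1405 = 1334$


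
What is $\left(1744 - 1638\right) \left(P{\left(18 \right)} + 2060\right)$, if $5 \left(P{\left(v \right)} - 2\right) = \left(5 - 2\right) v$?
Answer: $\frac{1098584}{5} \approx 2.1972 \cdot 10^{5}$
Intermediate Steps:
$P{\left(v \right)} = 2 + \frac{3 v}{5}$ ($P{\left(v \right)} = 2 + \frac{\left(5 - 2\right) v}{5} = 2 + \frac{3 v}{5}$)
$\left(1744 - 1638\right) \left(P{\left(18 \right)} + 2060\right) = \left(1744 - 1638\right) \left(\left(2 + \frac{3}{5} \cdot 18\right) + 2060\right) = 106 \left(\left(2 + \frac{54}{5}\right) + 2060\right) = 106 \left(\frac{64}{5} + 2060\right) = 106 \cdot \frac{10364}{5} = \frac{1098584}{5}$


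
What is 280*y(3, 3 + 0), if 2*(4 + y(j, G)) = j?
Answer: -700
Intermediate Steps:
y(j, G) = -4 + j/2
280*y(3, 3 + 0) = 280*(-4 + (1/2)*3) = 280*(-4 + 3/2) = 280*(-5/2) = -700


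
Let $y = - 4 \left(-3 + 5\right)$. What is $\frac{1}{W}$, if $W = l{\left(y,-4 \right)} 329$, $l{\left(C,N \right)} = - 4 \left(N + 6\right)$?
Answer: $- \frac{1}{2632} \approx -0.00037994$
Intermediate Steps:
$y = -8$ ($y = \left(-4\right) 2 = -8$)
$l{\left(C,N \right)} = -24 - 4 N$ ($l{\left(C,N \right)} = - 4 \left(6 + N\right) = -24 - 4 N$)
$W = -2632$ ($W = \left(-24 - -16\right) 329 = \left(-24 + 16\right) 329 = \left(-8\right) 329 = -2632$)
$\frac{1}{W} = \frac{1}{-2632} = - \frac{1}{2632}$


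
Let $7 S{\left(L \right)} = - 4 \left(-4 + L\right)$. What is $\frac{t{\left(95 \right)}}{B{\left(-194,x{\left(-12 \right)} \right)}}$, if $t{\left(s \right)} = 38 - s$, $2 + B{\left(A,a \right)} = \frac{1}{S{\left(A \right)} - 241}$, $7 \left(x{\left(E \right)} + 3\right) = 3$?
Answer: $\frac{17005}{599} \approx 28.389$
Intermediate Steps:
$x{\left(E \right)} = - \frac{18}{7}$ ($x{\left(E \right)} = -3 + \frac{1}{7} \cdot 3 = -3 + \frac{3}{7} = - \frac{18}{7}$)
$S{\left(L \right)} = \frac{16}{7} - \frac{4 L}{7}$ ($S{\left(L \right)} = \frac{\left(-4\right) \left(-4 + L\right)}{7} = \frac{16 - 4 L}{7} = \frac{16}{7} - \frac{4 L}{7}$)
$B{\left(A,a \right)} = -2 + \frac{1}{- \frac{1671}{7} - \frac{4 A}{7}}$ ($B{\left(A,a \right)} = -2 + \frac{1}{\left(\frac{16}{7} - \frac{4 A}{7}\right) - 241} = -2 + \frac{1}{- \frac{1671}{7} - \frac{4 A}{7}}$)
$\frac{t{\left(95 \right)}}{B{\left(-194,x{\left(-12 \right)} \right)}} = \frac{38 - 95}{\frac{1}{1671 + 4 \left(-194\right)} \left(-3349 - -1552\right)} = \frac{38 - 95}{\frac{1}{1671 - 776} \left(-3349 + 1552\right)} = - \frac{57}{\frac{1}{895} \left(-1797\right)} = - \frac{57}{- \frac{1797}{895}} = \left(-57\right) \left(- \frac{895}{1797}\right) = \frac{17005}{599}$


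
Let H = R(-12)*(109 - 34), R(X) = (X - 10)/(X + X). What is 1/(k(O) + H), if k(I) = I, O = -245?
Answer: -4/705 ≈ -0.0056738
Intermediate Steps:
R(X) = (-10 + X)/(2*X) (R(X) = (-10 + X)/((2*X)) = (-10 + X)*(1/(2*X)) = (-10 + X)/(2*X))
H = 275/4 (H = ((½)*(-10 - 12)/(-12))*(109 - 34) = ((½)*(-1/12)*(-22))*75 = (11/12)*75 = 275/4 ≈ 68.750)
1/(k(O) + H) = 1/(-245 + 275/4) = 1/(-705/4) = -4/705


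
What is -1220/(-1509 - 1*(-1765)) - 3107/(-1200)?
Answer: -10447/4800 ≈ -2.1765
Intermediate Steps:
-1220/(-1509 - 1*(-1765)) - 3107/(-1200) = -1220/(-1509 + 1765) - 3107*(-1/1200) = -1220/256 + 3107/1200 = -1220*1/256 + 3107/1200 = -305/64 + 3107/1200 = -10447/4800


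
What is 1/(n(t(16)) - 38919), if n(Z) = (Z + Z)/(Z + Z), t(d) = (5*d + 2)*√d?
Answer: -1/38918 ≈ -2.5695e-5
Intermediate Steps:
t(d) = √d*(2 + 5*d) (t(d) = (2 + 5*d)*√d = √d*(2 + 5*d))
n(Z) = 1 (n(Z) = (2*Z)/((2*Z)) = (2*Z)*(1/(2*Z)) = 1)
1/(n(t(16)) - 38919) = 1/(1 - 38919) = 1/(-38918) = -1/38918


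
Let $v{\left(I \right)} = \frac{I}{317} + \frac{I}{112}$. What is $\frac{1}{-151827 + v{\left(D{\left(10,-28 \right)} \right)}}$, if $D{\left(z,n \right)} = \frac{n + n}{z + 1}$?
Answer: $- \frac{634}{96258357} \approx -6.5864 \cdot 10^{-6}$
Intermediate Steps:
$D{\left(z,n \right)} = \frac{2 n}{1 + z}$
$v{\left(I \right)} = \frac{429 I}{35504}$ ($v{\left(I \right)} = I \frac{1}{317} + I \frac{1}{112} = \frac{I}{317} + \frac{I}{112} = \frac{429 I}{35504}$)
$\frac{1}{-151827 + v{\left(D{\left(10,-28 \right)} \right)}} = \frac{1}{-151827 + \frac{429 \cdot 2 \left(-28\right) \frac{1}{1 + 10}}{35504}} = \frac{1}{-151827 + \frac{429 \cdot 2 \left(-28\right) \frac{1}{11}}{35504}} = \frac{1}{-151827 + \frac{429}{35504} \left(- \frac{56}{11}\right)} = \frac{1}{-151827 - \frac{39}{634}} = \frac{1}{- \frac{96258357}{634}} = - \frac{634}{96258357}$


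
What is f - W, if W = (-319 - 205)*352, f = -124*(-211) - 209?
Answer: 210403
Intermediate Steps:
f = 25955 (f = 26164 - 209 = 25955)
W = -184448 (W = -524*352 = -184448)
f - W = 25955 - 1*(-184448) = 25955 + 184448 = 210403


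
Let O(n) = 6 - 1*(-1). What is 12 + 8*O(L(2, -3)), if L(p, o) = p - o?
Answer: 68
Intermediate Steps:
O(n) = 7 (O(n) = 6 + 1 = 7)
12 + 8*O(L(2, -3)) = 12 + 8*7 = 12 + 56 = 68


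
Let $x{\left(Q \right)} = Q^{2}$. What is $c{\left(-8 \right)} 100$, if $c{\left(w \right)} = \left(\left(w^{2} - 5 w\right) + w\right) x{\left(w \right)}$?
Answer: $614400$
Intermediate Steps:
$c{\left(w \right)} = w^{2} \left(w^{2} - 4 w\right)$ ($c{\left(w \right)} = \left(\left(w^{2} - 5 w\right) + w\right) w^{2} = \left(w^{2} - 4 w\right) w^{2} = w^{2} \left(w^{2} - 4 w\right)$)
$c{\left(-8 \right)} 100 = \left(-8\right)^{3} \left(-4 - 8\right) 100 = \left(-512\right) \left(-12\right) 100 = 6144 \cdot 100 = 614400$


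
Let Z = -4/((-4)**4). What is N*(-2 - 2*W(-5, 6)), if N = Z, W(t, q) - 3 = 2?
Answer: 3/16 ≈ 0.18750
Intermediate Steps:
W(t, q) = 5 (W(t, q) = 3 + 2 = 5)
Z = -1/64 (Z = -4/256 = -4*1/256 = -1/64 ≈ -0.015625)
N = -1/64 ≈ -0.015625
N*(-2 - 2*W(-5, 6)) = -(-2 - 2*5)/64 = -(-2 - 10)/64 = -1/64*(-12) = 3/16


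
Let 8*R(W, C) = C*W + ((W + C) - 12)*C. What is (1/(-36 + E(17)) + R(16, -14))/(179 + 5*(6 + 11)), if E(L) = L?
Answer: -401/10032 ≈ -0.039972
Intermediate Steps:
R(W, C) = C*W/8 + C*(-12 + C + W)/8 (R(W, C) = (C*W + ((W + C) - 12)*C)/8 = (C*W + ((C + W) - 12)*C)/8 = (C*W + (-12 + C + W)*C)/8 = (C*W + C*(-12 + C + W))/8 = C*W/8 + C*(-12 + C + W)/8)
(1/(-36 + E(17)) + R(16, -14))/(179 + 5*(6 + 11)) = (1/(-36 + 17) + (1/8)*(-14)*(-12 - 14 + 2*16))/(179 + 5*(6 + 11)) = (1/(-19) + (1/8)*(-14)*(-12 - 14 + 32))/(179 + 5*17) = (-1/19 + (1/8)*(-14)*6)/(179 + 85) = (-1/19 - 21/2)/264 = -401/38*1/264 = -401/10032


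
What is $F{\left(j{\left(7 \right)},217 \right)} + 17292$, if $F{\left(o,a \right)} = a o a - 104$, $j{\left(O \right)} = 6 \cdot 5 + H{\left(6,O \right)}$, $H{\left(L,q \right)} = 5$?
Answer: $1665303$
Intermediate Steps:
$j{\left(O \right)} = 35$ ($j{\left(O \right)} = 6 \cdot 5 + 5 = 30 + 5 = 35$)
$F{\left(o,a \right)} = -104 + o a^{2}$ ($F{\left(o,a \right)} = o a^{2} - 104 = -104 + o a^{2}$)
$F{\left(j{\left(7 \right)},217 \right)} + 17292 = \left(-104 + 35 \cdot 217^{2}\right) + 17292 = \left(-104 + 35 \cdot 47089\right) + 17292 = \left(-104 + 1648115\right) + 17292 = 1648011 + 17292 = 1665303$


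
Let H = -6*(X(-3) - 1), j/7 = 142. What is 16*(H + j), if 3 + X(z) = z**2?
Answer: 15424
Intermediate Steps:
X(z) = -3 + z**2
j = 994 (j = 7*142 = 994)
H = -30 (H = -6*((-3 + (-3)**2) - 1) = -6*((-3 + 9) - 1) = -6*(6 - 1) = -6*5 = -30)
16*(H + j) = 16*(-30 + 994) = 16*964 = 15424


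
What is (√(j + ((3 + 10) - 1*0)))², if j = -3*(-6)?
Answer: 31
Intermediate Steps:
j = 18
(√(j + ((3 + 10) - 1*0)))² = (√(18 + ((3 + 10) - 1*0)))² = (√(18 + (13 + 0)))² = (√(18 + 13))² = (√31)² = 31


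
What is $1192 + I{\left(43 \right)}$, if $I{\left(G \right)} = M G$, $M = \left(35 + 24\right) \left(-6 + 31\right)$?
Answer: $64617$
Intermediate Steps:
$M = 1475$ ($M = 59 \cdot 25 = 1475$)
$I{\left(G \right)} = 1475 G$
$1192 + I{\left(43 \right)} = 1192 + 1475 \cdot 43 = 1192 + 63425 = 64617$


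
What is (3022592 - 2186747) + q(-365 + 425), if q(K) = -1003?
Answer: 834842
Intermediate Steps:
(3022592 - 2186747) + q(-365 + 425) = (3022592 - 2186747) - 1003 = 835845 - 1003 = 834842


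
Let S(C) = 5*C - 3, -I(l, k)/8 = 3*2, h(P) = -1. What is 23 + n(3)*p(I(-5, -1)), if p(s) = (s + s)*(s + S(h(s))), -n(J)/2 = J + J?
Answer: -64489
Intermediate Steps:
I(l, k) = -48 (I(l, k) = -24*2 = -8*6 = -48)
n(J) = -4*J (n(J) = -2*(J + J) = -4*J)
S(C) = -3 + 5*C
p(s) = 2*s*(-8 + s) (p(s) = (s + s)*(s + (-3 + 5*(-1))) = (2*s)*(s + (-3 - 5)) = (2*s)*(s - 8) = (2*s)*(-8 + s) = 2*s*(-8 + s))
23 + n(3)*p(I(-5, -1)) = 23 + (-4*3)*(2*(-48)*(-8 - 48)) = 23 - 24*(-48)*(-56) = 23 - 12*5376 = 23 - 64512 = -64489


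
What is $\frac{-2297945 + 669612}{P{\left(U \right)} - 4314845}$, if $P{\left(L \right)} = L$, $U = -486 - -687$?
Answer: $\frac{44009}{116612} \approx 0.3774$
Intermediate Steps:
$U = 201$ ($U = -486 + 687 = 201$)
$\frac{-2297945 + 669612}{P{\left(U \right)} - 4314845} = \frac{-2297945 + 669612}{201 - 4314845} = - \frac{1628333}{-4314644} = \left(-1628333\right) \left(- \frac{1}{4314644}\right) = \frac{44009}{116612}$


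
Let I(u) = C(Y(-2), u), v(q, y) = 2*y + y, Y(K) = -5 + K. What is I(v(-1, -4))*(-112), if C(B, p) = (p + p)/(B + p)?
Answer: -2688/19 ≈ -141.47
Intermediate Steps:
C(B, p) = 2*p/(B + p) (C(B, p) = (2*p)/(B + p) = 2*p/(B + p))
v(q, y) = 3*y
I(u) = 2*u/(-7 + u) (I(u) = 2*u/((-5 - 2) + u) = 2*u/(-7 + u))
I(v(-1, -4))*(-112) = (2*(3*(-4))/(-7 + 3*(-4)))*(-112) = (2*(-12)/(-7 - 12))*(-112) = (2*(-12)/(-19))*(-112) = (2*(-12)*(-1/19))*(-112) = (24/19)*(-112) = -2688/19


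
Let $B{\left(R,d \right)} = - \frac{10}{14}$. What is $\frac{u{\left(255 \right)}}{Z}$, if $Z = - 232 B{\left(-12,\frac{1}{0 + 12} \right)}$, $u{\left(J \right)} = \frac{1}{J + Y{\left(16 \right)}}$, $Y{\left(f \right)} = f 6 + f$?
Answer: $\frac{7}{425720} \approx 1.6443 \cdot 10^{-5}$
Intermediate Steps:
$Y{\left(f \right)} = 7 f$ ($Y{\left(f \right)} = 6 f + f = 7 f$)
$u{\left(J \right)} = \frac{1}{112 + J}$ ($u{\left(J \right)} = \frac{1}{J + 7 \cdot 16} = \frac{1}{J + 112} = \frac{1}{112 + J}$)
$B{\left(R,d \right)} = - \frac{5}{7}$ ($B{\left(R,d \right)} = \left(-10\right) \frac{1}{14} = - \frac{5}{7}$)
$Z = \frac{1160}{7}$ ($Z = \left(-232\right) \left(- \frac{5}{7}\right) = \frac{1160}{7} \approx 165.71$)
$\frac{u{\left(255 \right)}}{Z} = \frac{1}{\left(112 + 255\right) \frac{1160}{7}} = \frac{1}{367} \cdot \frac{7}{1160} = \frac{7}{425720}$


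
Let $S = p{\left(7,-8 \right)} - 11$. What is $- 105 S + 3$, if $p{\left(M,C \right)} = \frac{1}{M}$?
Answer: $1143$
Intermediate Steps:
$S = - \frac{76}{7}$ ($S = \frac{1}{7} - 11 = - \frac{76}{7} \approx -10.857$)
$- 105 S + 3 = \left(-105\right) \left(- \frac{76}{7}\right) + 3 = 1140 + 3 = 1143$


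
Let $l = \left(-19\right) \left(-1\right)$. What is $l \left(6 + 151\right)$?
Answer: $2983$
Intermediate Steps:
$l = 19$
$l \left(6 + 151\right) = 19 \left(6 + 151\right) = 19 \cdot 157 = 2983$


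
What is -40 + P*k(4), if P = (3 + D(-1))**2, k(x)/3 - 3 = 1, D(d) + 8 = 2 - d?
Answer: 8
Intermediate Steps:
D(d) = -6 - d (D(d) = -8 + (2 - d) = -6 - d)
k(x) = 12 (k(x) = 9 + 3*1 = 9 + 3 = 12)
P = 4 (P = (3 + (-6 - 1*(-1)))**2 = (3 + (-6 + 1))**2 = (3 - 5)**2 = (-2)**2 = 4)
-40 + P*k(4) = -40 + 4*12 = -40 + 48 = 8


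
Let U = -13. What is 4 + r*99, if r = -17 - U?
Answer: -392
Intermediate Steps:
r = -4 (r = -17 - 1*(-13) = -17 + 13 = -4)
4 + r*99 = 4 - 4*99 = 4 - 396 = -392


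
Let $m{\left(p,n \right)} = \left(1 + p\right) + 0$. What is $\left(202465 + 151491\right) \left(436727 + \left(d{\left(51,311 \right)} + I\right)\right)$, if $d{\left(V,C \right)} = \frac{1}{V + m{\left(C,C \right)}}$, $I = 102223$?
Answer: $\frac{69247545144556}{363} \approx 1.9076 \cdot 10^{11}$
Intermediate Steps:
$m{\left(p,n \right)} = 1 + p$
$d{\left(V,C \right)} = \frac{1}{1 + C + V}$ ($d{\left(V,C \right)} = \frac{1}{V + \left(1 + C\right)} = \frac{1}{1 + C + V}$)
$\left(202465 + 151491\right) \left(436727 + \left(d{\left(51,311 \right)} + I\right)\right) = \left(202465 + 151491\right) \left(436727 + \left(\frac{1}{1 + 311 + 51} + 102223\right)\right) = 353956 \left(436727 + \left(\frac{1}{363} + 102223\right)\right) = 353956 \left(436727 + \frac{37106950}{363}\right) = 353956 \cdot \frac{195638851}{363} = \frac{69247545144556}{363}$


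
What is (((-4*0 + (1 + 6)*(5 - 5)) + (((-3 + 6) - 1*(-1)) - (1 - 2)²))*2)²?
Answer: 36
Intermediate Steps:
(((-4*0 + (1 + 6)*(5 - 5)) + (((-3 + 6) - 1*(-1)) - (1 - 2)²))*2)² = (((0 + 7*0) + ((3 + 1) - 1*(-1)²))*2)² = (((0 + 0) + (4 - 1*1))*2)² = ((0 + (4 - 1))*2)² = ((0 + 3)*2)² = (3*2)² = 6² = 36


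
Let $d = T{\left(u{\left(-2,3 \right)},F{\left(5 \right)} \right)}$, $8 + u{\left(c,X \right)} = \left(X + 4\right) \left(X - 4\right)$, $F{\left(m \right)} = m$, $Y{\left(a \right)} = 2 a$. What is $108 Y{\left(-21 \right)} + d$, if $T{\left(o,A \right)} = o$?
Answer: $-4551$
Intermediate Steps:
$u{\left(c,X \right)} = -8 + \left(-4 + X\right) \left(4 + X\right)$ ($u{\left(c,X \right)} = -8 + \left(X + 4\right) \left(X - 4\right) = -8 + \left(4 + X\right) \left(-4 + X\right) = -8 + \left(-4 + X\right) \left(4 + X\right)$)
$d = -15$ ($d = -24 + 3^{2} = -24 + 9 = -15$)
$108 Y{\left(-21 \right)} + d = 108 \cdot 2 \left(-21\right) - 15 = 108 \left(-42\right) - 15 = -4536 - 15 = -4551$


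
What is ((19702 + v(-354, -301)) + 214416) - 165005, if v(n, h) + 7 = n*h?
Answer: 175660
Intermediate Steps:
v(n, h) = -7 + h*n (v(n, h) = -7 + n*h = -7 + h*n)
((19702 + v(-354, -301)) + 214416) - 165005 = ((19702 + (-7 - 301*(-354))) + 214416) - 165005 = ((19702 + (-7 + 106554)) + 214416) - 165005 = ((19702 + 106547) + 214416) - 165005 = (126249 + 214416) - 165005 = 340665 - 165005 = 175660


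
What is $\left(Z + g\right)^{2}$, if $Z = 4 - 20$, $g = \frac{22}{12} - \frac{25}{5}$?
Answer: $\frac{13225}{36} \approx 367.36$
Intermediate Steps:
$g = - \frac{19}{6}$ ($g = 22 \cdot \frac{1}{12} - 5 = \frac{11}{6} - 5 = - \frac{19}{6} \approx -3.1667$)
$Z = -16$ ($Z = 4 - 20 = -16$)
$\left(Z + g\right)^{2} = \left(-16 - \frac{19}{6}\right)^{2} = \left(- \frac{115}{6}\right)^{2} = \frac{13225}{36}$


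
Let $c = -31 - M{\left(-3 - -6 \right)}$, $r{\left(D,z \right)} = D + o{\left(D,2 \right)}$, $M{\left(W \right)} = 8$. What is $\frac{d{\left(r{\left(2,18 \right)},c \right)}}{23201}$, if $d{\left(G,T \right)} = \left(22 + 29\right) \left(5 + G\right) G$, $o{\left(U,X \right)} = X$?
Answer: $\frac{1836}{23201} \approx 0.079134$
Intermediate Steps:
$r{\left(D,z \right)} = 2 + D$ ($r{\left(D,z \right)} = D + 2 = 2 + D$)
$c = -39$ ($c = -31 - 8 = -39$)
$d{\left(G,T \right)} = G \left(255 + 51 G\right)$ ($d{\left(G,T \right)} = 51 \left(5 + G\right) G = \left(255 + 51 G\right) G = G \left(255 + 51 G\right)$)
$\frac{d{\left(r{\left(2,18 \right)},c \right)}}{23201} = \frac{51 \left(2 + 2\right) \left(5 + \left(2 + 2\right)\right)}{23201} = 51 \cdot 4 \left(5 + 4\right) \frac{1}{23201} = 51 \cdot 4 \cdot 9 \cdot \frac{1}{23201} = 1836 \cdot \frac{1}{23201} = \frac{1836}{23201}$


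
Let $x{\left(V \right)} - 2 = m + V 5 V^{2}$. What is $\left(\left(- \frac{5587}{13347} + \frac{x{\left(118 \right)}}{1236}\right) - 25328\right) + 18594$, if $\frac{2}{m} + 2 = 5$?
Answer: $- \frac{120766679}{1374741} \approx -87.847$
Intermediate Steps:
$m = \frac{2}{3}$ ($m = \frac{2}{-2 + 5} = \frac{2}{3} \approx 0.66667$)
$x{\left(V \right)} = \frac{8}{3} + 5 V^{3}$ ($x{\left(V \right)} = 2 + \left(\frac{2}{3} + V 5 V^{2}\right) = 2 + \left(\frac{2}{3} + 5 V^{3}\right) = \frac{8}{3} + 5 V^{3}$)
$\left(\left(- \frac{5587}{13347} + \frac{x{\left(118 \right)}}{1236}\right) - 25328\right) + 18594 = \left(\left(- \frac{5587}{13347} + \frac{\frac{8}{3} + 5 \cdot 118^{3}}{1236}\right) - 25328\right) + 18594 = \left(\left(\left(-5587\right) \frac{1}{13347} + \left(\frac{8}{3} + 5 \cdot 1643032\right) \frac{1}{1236}\right) - 25328\right) + 18594 = \left(\left(- \frac{5587}{13347} + \left(\frac{8}{3} + 8215160\right) \frac{1}{1236}\right) - 25328\right) + 18594 = \left(\left(- \frac{5587}{13347} + \frac{24645488}{3} \cdot \frac{1}{1236}\right) - 25328\right) + 18594 = \left(\left(- \frac{5587}{13347} + \frac{6161372}{927}\right) - 25328\right) + 18594 = \left(\frac{9136739215}{1374741} - 25328\right) + 18594 = - \frac{25682700833}{1374741} + 18594 = - \frac{120766679}{1374741}$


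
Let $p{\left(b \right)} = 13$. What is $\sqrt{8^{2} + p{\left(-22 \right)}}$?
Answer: $\sqrt{77} \approx 8.775$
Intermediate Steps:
$\sqrt{8^{2} + p{\left(-22 \right)}} = \sqrt{8^{2} + 13} = \sqrt{64 + 13} = \sqrt{77}$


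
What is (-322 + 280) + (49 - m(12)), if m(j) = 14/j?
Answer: 35/6 ≈ 5.8333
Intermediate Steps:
(-322 + 280) + (49 - m(12)) = (-322 + 280) + (49 - 14/12) = -42 + (49 - 14/12) = -42 + (49 - 1*7/6) = -42 + (49 - 7/6) = -42 + 287/6 = 35/6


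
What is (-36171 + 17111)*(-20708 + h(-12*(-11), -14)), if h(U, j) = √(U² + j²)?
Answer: 394694480 - 38120*√4405 ≈ 3.9216e+8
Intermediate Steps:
(-36171 + 17111)*(-20708 + h(-12*(-11), -14)) = (-36171 + 17111)*(-20708 + √((-12*(-11))² + (-14)²)) = -19060*(-20708 + √(132² + 196)) = -19060*(-20708 + √(17424 + 196)) = -19060*(-20708 + √17620) = -19060*(-20708 + 2*√4405) = 394694480 - 38120*√4405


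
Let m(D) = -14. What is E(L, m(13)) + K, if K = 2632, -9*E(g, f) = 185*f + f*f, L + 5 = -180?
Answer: 2898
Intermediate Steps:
L = -185 (L = -5 - 180 = -185)
E(g, f) = -185*f/9 - f**2/9 (E(g, f) = -(185*f + f*f)/9 = -(185*f + f**2)/9 = -(f**2 + 185*f)/9 = -185*f/9 - f**2/9)
E(L, m(13)) + K = -1/9*(-14)*(185 - 14) + 2632 = -1/9*(-14)*171 + 2632 = 266 + 2632 = 2898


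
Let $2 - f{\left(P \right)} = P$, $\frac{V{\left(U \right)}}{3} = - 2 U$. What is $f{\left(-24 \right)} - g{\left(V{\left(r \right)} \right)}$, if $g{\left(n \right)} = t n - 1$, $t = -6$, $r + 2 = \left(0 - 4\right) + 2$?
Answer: $171$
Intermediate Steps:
$r = -4$ ($r = -2 + \left(\left(0 - 4\right) + 2\right) = -2 + \left(-4 + 2\right) = -2 - 2 = -4$)
$V{\left(U \right)} = - 6 U$ ($V{\left(U \right)} = 3 \left(- 2 U\right) = - 6 U$)
$g{\left(n \right)} = -1 - 6 n$ ($g{\left(n \right)} = - 6 n - 1 = -1 - 6 n$)
$f{\left(P \right)} = 2 - P$
$f{\left(-24 \right)} - g{\left(V{\left(r \right)} \right)} = \left(2 - -24\right) - \left(-1 - 6 \left(\left(-6\right) \left(-4\right)\right)\right) = \left(2 + 24\right) - \left(-1 - 144\right) = 26 - \left(-1 - 144\right) = 26 - -145 = 26 + 145 = 171$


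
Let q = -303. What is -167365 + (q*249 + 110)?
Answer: -242702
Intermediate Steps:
-167365 + (q*249 + 110) = -167365 + (-303*249 + 110) = -167365 + (-75447 + 110) = -167365 - 75337 = -242702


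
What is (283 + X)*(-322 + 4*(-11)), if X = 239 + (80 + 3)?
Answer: -221430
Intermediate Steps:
X = 322 (X = 239 + 83 = 322)
(283 + X)*(-322 + 4*(-11)) = (283 + 322)*(-322 + 4*(-11)) = 605*(-322 - 44) = 605*(-366) = -221430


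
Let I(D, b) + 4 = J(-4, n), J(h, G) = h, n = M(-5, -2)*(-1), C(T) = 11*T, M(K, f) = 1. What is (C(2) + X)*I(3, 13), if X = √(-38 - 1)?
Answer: -176 - 8*I*√39 ≈ -176.0 - 49.96*I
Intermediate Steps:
X = I*√39 (X = √(-39) = I*√39 ≈ 6.245*I)
n = -1 (n = 1*(-1) = -1)
I(D, b) = -8 (I(D, b) = -4 - 4 = -8)
(C(2) + X)*I(3, 13) = (11*2 + I*√39)*(-8) = (22 + I*√39)*(-8) = -176 - 8*I*√39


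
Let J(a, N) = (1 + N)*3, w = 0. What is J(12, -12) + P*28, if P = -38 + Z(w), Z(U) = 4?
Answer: -985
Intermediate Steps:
J(a, N) = 3 + 3*N
P = -34 (P = -38 + 4 = -34)
J(12, -12) + P*28 = (3 + 3*(-12)) - 34*28 = (3 - 36) - 952 = -33 - 952 = -985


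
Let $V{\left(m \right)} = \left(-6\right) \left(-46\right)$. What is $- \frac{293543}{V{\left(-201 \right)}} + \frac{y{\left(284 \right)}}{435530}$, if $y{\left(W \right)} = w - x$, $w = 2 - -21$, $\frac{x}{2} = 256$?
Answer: $- \frac{63923458877}{60103140} \approx -1063.6$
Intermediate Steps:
$x = 512$ ($x = 2 \cdot 256 = 512$)
$w = 23$ ($w = 2 + 21 = 23$)
$y{\left(W \right)} = -489$ ($y{\left(W \right)} = 23 - 512 = -489$)
$V{\left(m \right)} = 276$
$- \frac{293543}{V{\left(-201 \right)}} + \frac{y{\left(284 \right)}}{435530} = - \frac{293543}{276} - \frac{489}{435530} = - \frac{63923458877}{60103140}$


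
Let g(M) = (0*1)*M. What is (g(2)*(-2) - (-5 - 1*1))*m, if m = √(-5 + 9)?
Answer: 12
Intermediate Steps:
g(M) = 0 (g(M) = 0*M = 0)
m = 2 (m = √4 = 2)
(g(2)*(-2) - (-5 - 1*1))*m = (0*(-2) - (-5 - 1*1))*2 = (0 - (-5 - 1))*2 = (0 - 1*(-6))*2 = (0 + 6)*2 = 6*2 = 12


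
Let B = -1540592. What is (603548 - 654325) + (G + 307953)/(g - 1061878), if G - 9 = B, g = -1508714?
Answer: -65262858677/1285296 ≈ -50777.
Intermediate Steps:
G = -1540583 (G = 9 - 1540592 = -1540583)
(603548 - 654325) + (G + 307953)/(g - 1061878) = (603548 - 654325) + (-1540583 + 307953)/(-1508714 - 1061878) = -50777 - 1232630/(-2570592) = -50777 - 1232630*(-1/2570592) = -50777 + 616315/1285296 = -65262858677/1285296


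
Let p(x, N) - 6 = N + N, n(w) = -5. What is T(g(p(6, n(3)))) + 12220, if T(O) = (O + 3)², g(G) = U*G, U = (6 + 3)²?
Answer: 115261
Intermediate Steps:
p(x, N) = 6 + 2*N (p(x, N) = 6 + (N + N) = 6 + 2*N)
U = 81 (U = 9² = 81)
g(G) = 81*G
T(O) = (3 + O)²
T(g(p(6, n(3)))) + 12220 = (3 + 81*(6 + 2*(-5)))² + 12220 = (3 + 81*(6 - 10))² + 12220 = (3 + 81*(-4))² + 12220 = (3 - 324)² + 12220 = (-321)² + 12220 = 103041 + 12220 = 115261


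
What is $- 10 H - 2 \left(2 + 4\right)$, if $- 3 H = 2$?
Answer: $- \frac{16}{3} \approx -5.3333$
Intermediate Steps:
$H = - \frac{2}{3}$ ($H = \left(- \frac{1}{3}\right) 2 = - \frac{2}{3} \approx -0.66667$)
$- 10 H - 2 \left(2 + 4\right) = \left(-10\right) \left(- \frac{2}{3}\right) - 2 \left(2 + 4\right) = \frac{20}{3} - 12 = - \frac{16}{3}$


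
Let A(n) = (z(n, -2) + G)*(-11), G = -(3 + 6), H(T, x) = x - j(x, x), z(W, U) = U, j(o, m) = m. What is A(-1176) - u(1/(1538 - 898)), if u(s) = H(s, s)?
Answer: 121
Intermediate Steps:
H(T, x) = 0 (H(T, x) = x - x = 0)
u(s) = 0
G = -9 (G = -1*9 = -9)
A(n) = 121 (A(n) = (-2 - 9)*(-11) = -11*(-11) = 121)
A(-1176) - u(1/(1538 - 898)) = 121 - 1*0 = 121 + 0 = 121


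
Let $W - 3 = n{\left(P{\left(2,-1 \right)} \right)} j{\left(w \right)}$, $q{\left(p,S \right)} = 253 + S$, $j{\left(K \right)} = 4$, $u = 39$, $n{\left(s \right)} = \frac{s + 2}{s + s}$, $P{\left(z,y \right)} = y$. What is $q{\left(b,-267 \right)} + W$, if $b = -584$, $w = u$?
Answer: $-13$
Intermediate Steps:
$n{\left(s \right)} = \frac{2 + s}{2 s}$
$w = 39$
$W = 1$ ($W = 3 + \frac{2 - 1}{2 \left(-1\right)} 4 = 3 + \frac{1}{2} \left(-1\right) 1 \cdot 4 = 3 - 2 = 1$)
$q{\left(b,-267 \right)} + W = \left(253 - 267\right) + 1 = -14 + 1 = -13$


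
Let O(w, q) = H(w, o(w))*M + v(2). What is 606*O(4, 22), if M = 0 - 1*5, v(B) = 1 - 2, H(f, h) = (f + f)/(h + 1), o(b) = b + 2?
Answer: -28482/7 ≈ -4068.9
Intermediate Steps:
o(b) = 2 + b
H(f, h) = 2*f/(1 + h) (H(f, h) = (2*f)/(1 + h) = 2*f/(1 + h))
v(B) = -1
M = -5 (M = 0 - 5 = -5)
O(w, q) = -1 - 10*w/(3 + w) (O(w, q) = (2*w/(1 + (2 + w)))*(-5) - 1 = (2*w/(3 + w))*(-5) - 1 = -10*w/(3 + w) - 1 = -1 - 10*w/(3 + w))
606*O(4, 22) = 606*((-3 - 11*4)/(3 + 4)) = 606*((-3 - 44)/7) = 606*((⅐)*(-47)) = 606*(-47/7) = -28482/7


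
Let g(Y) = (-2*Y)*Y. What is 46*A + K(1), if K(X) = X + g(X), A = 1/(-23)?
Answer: -3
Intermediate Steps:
A = -1/23 ≈ -0.043478
g(Y) = -2*Y**2
K(X) = X - 2*X**2
46*A + K(1) = 46*(-1/23) + 1*(1 - 2*1) = -2 + 1*(1 - 2) = -2 + 1*(-1) = -2 - 1 = -3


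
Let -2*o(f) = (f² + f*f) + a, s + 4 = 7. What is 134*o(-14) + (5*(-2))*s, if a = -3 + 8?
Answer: -26629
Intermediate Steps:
s = 3 (s = -4 + 7 = 3)
a = 5
o(f) = -5/2 - f² (o(f) = -((f² + f*f) + 5)/2 = -((f² + f²) + 5)/2 = -(2*f² + 5)/2 = -(5 + 2*f²)/2 = -5/2 - f²)
134*o(-14) + (5*(-2))*s = 134*(-5/2 - 1*(-14)²) + (5*(-2))*3 = 134*(-5/2 - 1*196) - 10*3 = 134*(-5/2 - 196) - 30 = 134*(-397/2) - 30 = -26599 - 30 = -26629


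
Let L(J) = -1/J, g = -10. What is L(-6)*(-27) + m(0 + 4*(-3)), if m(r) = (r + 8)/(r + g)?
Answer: -95/22 ≈ -4.3182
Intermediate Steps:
m(r) = (8 + r)/(-10 + r) (m(r) = (r + 8)/(r - 10) = (8 + r)/(-10 + r))
L(-6)*(-27) + m(0 + 4*(-3)) = -1/(-6)*(-27) + (8 + (0 + 4*(-3)))/(-10 + (0 + 4*(-3))) = -1*(-1/6)*(-27) + (8 + (0 - 12))/(-10 + (0 - 12)) = (1/6)*(-27) + (8 - 12)/(-10 - 12) = -9/2 - 4/(-22) = -9/2 - 1/22*(-4) = -9/2 + 2/11 = -95/22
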